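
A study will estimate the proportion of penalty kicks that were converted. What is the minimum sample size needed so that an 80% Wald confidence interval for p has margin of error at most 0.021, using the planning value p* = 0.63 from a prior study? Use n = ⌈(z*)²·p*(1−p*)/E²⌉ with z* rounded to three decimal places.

n = 869

The 80% critical value is z* = 1.282.
p*(1−p*) = 0.63·0.37 = 0.2331.
Required n before rounding: 1.643524 × 0.2331 / 0.021² = 868.720.
⌈868.720⌉ = 869.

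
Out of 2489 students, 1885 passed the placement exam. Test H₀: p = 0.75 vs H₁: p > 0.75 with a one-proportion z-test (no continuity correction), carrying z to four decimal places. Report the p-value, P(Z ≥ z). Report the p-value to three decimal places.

Sample proportion p̂ = 1885/2489 = 0.75733.
Under H₀, SE = √(p₀(1−p₀)/n) = √(0.75·0.25/2489) = √0.000075331 = 0.008679.
z = (p̂ − p₀)/SE = (1885/2489 − 0.75)/0.008679 ≈ 0.8448.
p-value = P(Z ≥ z) with z = 0.8448 → 0.199.

p-value = 0.199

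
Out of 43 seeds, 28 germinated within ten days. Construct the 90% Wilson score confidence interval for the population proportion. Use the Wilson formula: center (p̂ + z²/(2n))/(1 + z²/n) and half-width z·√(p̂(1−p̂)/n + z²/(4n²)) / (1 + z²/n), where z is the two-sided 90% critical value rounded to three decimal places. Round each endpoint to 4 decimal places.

(0.5259, 0.7585)

Here p̂ = 28/43 = 0.65116 and z = 1.645 (z² = 2.706025).
Denominator 1 + z²/n = 1 + 2.706025/43 = 1.062931.
Adjusted center: (0.65116 + z²/(2n))/1.062931 = 0.64221.
Radicand: p̂(1−p̂)/n + z²/(4n²) = 0.005282554 + 0.000365877 = 0.005648431.
Half-width = z·√(radicand)/denom = 1.645·0.075156/1.062931 = 0.11631.
So the interval runs from 0.5259 to 0.7585.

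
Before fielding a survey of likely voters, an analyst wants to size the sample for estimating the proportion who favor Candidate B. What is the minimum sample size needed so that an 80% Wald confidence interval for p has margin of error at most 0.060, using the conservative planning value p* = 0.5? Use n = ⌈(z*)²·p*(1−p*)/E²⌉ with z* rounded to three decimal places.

n = 115

z* = 1.282 at the 80% level.
p*(1−p*) = 0.2500.
Required n before rounding: 1.643524 × 0.2500 / 0.060² = 114.134.
Rounding up, n = 115.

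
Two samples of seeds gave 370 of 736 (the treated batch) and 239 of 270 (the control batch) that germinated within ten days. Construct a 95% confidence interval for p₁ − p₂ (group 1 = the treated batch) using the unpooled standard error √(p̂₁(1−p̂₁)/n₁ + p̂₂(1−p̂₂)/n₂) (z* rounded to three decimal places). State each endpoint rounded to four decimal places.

p̂₁ = 370/736 = 0.50272, p̂₂ = 239/270 = 0.88519; p̂₁ − p̂₂ = -0.38247.
SE = √(0.000339664 + 0.000376416) = √0.000716080 = 0.026760.
z* = 1.960 at the 95% level. Margin of error = 0.05245.
Interval: -0.38247 ± 0.05245 → (-0.4349, -0.3300).

(-0.4349, -0.3300)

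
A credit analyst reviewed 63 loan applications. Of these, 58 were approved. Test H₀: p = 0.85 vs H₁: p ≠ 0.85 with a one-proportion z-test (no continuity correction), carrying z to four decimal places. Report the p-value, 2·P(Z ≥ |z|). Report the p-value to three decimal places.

Sample proportion p̂ = 58/63 = 0.92063.
Null standard error: √(0.85·0.15/63) = √0.002023810 = 0.044987.
z = (p̂ − p₀)/SE = (58/63 − 0.85)/0.044987 ≈ 1.5701.
p-value = 2·P(Z ≥ |z|) with z = 1.5701 → 0.116.

p-value = 0.116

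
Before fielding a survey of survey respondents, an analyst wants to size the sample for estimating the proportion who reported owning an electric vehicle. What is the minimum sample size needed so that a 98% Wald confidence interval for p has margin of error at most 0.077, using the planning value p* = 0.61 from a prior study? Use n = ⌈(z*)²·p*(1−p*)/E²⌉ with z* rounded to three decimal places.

z* = 2.326 at the 98% level.
p*(1−p*) = 0.2379.
Required n before rounding: 5.410276 × 0.2379 / 0.077² = 217.086.
Rounding up, n = 218.

n = 218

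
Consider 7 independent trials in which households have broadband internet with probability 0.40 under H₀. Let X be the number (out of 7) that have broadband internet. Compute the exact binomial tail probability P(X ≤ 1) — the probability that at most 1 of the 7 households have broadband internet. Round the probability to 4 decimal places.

P = 0.1586

X ~ Binomial(n=7, p=0.40).
P(X ≤ 1) = C(7,0)·0.40^0·0.60^7 + C(7,1)·0.40^1·0.60^6.
= 0.027994 + 0.130637 = 0.1586.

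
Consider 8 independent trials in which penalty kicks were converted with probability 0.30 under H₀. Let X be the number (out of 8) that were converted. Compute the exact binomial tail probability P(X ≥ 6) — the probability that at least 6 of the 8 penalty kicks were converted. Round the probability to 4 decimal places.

P = 0.0113

X is binomial with n = 8 and p = 0.30.
P(X ≥ 6) = C(8,6)·0.30^6·0.70^2 + C(8,7)·0.30^7·0.70^1 + C(8,8)·0.30^8·0.70^0.
= 0.010002 + 0.001225 + 0.000066 = 0.0113.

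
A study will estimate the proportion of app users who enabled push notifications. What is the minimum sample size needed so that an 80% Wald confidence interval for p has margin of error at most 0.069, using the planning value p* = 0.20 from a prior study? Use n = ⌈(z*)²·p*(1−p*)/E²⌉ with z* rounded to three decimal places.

For 80% confidence, z* = 1.282.
p*(1−p*) = 0.20·0.80 = 0.1600.
Required n before rounding: 1.643524 × 0.1600 / 0.069² = 55.233.
Rounding up, n = 56.

n = 56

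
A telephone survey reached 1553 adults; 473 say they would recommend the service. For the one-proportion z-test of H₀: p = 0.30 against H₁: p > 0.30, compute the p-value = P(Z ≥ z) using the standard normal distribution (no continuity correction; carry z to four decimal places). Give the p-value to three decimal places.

p̂ = 473/1553 = 0.30457.
Under H₀, SE = √(p₀(1−p₀)/n) = √(0.30·0.70/1553) = √0.000135222 = 0.011629.
Test statistic (full precision, shown to 4 dp): z = (473/1553 − 0.30)/SE₀ ≈ 0.3932.
From the standard normal, P(Z ≥ z) = 0.347.

p-value = 0.347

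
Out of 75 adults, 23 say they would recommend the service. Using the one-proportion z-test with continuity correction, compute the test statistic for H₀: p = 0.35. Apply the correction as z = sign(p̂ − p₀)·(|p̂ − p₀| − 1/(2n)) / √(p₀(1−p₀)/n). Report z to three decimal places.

z = -0.666

Sample proportion p̂ = 23/75 = 0.30667. p̂ − p₀ = -0.043333.
Continuity correction 1/(2n) = 1/150 = 0.006667.
Corrected numerator: |-0.043333| − 0.006667 = 0.036666.
Null standard error: √(0.35·0.65/75) = √0.003033333 = 0.055076.
z = −0.036666/0.055076 = -0.666.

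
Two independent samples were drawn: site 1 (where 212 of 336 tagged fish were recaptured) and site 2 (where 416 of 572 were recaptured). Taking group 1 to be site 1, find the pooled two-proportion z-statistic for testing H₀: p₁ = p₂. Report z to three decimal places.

z = -3.034

Sample proportions: p̂₁ = 212/336 = 0.63095 and p̂₂ = 416/572 = 0.72727.
Pooling: p̂ = 628/908 = 0.69163.
SE = √[p̂(1−p̂)(1/n₁+1/n₂)] = √[0.69163·0.30837·(1/336+1/572)] ≈ 0.031743.
z = -0.09632/0.031743 = -3.034.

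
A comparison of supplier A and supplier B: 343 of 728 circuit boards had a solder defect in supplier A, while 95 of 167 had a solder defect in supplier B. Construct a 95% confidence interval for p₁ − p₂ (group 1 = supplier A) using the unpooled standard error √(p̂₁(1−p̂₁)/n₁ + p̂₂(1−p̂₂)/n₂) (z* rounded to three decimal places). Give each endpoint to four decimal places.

p̂₁ = 0.47115, p̂₂ = 0.56886, so the observed difference is -0.09771.
SE = √(0.000342264 + 0.001468611) = √0.001810875 = 0.042554.
z* = 1.960 at the 95% level. Margin = 1.960·0.042554 = 0.08341.
So the interval runs from -0.1811 to -0.0143.

(-0.1811, -0.0143)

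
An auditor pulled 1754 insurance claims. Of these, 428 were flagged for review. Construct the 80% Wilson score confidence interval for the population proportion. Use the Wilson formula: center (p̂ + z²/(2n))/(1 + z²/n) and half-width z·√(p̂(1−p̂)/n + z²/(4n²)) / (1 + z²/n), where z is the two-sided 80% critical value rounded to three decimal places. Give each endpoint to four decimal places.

Here p̂ = 428/1754 = 0.24401 and z = 1.282 (z² = 1.643524).
Denominator 1 + z²/n = 1 + 1.643524/1754 = 1.000937.
Center = (0.24401 + 0.000469)/1.000937 = 0.24425.
Radicand: p̂(1−p̂)/n + z²/(4n²) = 0.000105172 + 0.000000134 = 0.000105306.
Half-width = z·√(radicand)/denom = 1.282·0.010262/1.000937 = 0.01314.
So the interval runs from 0.2311 to 0.2574.

(0.2311, 0.2574)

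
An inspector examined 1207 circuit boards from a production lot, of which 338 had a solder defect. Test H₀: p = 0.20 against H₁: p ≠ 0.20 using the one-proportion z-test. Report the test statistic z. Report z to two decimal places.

The sample proportion is 338/1207 = 0.28003.
Under H₀, SE = √(p₀(1−p₀)/n) = √(0.20·0.80/1207) = √0.000132560 = 0.011513.
z = (p̂ − p₀)/SE = (0.28003 − 0.20)/0.011513 = 6.95.

z = 6.95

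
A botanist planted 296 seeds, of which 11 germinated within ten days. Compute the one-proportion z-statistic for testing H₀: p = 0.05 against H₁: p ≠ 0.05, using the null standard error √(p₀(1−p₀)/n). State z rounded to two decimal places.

z = -1.01

With x = 11 successes in n = 296, p̂ = 0.03716.
Under H₀, SE = √(p₀(1−p₀)/n) = √(0.05·0.95/296) = √0.000160473 = 0.012668.
z = (p̂ − p₀)/SE = (0.03716 − 0.05)/0.012668 = -1.01.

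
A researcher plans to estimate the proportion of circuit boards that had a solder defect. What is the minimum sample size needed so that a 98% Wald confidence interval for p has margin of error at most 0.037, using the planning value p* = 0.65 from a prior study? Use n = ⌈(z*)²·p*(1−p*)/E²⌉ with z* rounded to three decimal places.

n = 900

z* = 2.326 at the 98% level.
p*(1−p*) = 0.65·0.35 = 0.2275.
(z*)²·p*(1−p*)/E² = 5.410276·0.2275/0.001369 = 899.078.
Rounding up, n = 900.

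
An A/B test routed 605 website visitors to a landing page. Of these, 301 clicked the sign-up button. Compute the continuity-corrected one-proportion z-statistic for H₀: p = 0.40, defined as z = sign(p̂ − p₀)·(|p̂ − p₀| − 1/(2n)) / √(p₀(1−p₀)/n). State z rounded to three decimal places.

z = 4.855

p̂ = 301/605 = 0.49752. p̂ − p₀ = 0.097521.
Continuity correction 1/(2n) = 1/1210 = 0.000826.
Corrected numerator: |0.097521| − 0.000826 = 0.096695.
Null standard error: √(0.40·0.60/605) = √0.000396694 = 0.019917.
z = (+)0.096695/0.019917 = 4.855.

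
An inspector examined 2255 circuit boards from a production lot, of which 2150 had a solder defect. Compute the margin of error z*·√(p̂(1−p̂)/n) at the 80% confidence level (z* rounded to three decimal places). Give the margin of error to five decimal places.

With x = 2150 successes in n = 2255, p̂ = 0.95344.
Standard error of p̂: √(0.044395/2255) = √0.000019687 = 0.004437.
For 80% confidence, z* = 1.282.
ME = 1.282·0.004437 = 0.00569.

ME = 0.00569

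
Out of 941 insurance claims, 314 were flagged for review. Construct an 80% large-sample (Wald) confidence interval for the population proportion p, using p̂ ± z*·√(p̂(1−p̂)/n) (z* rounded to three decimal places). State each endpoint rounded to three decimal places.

(0.314, 0.353)

With x = 314 successes in n = 941, p̂ = 0.33369.
SE(p̂) = √(0.33369·0.66631/941) = 0.015371.
The 80% critical value is z* = 1.282.
Margin of error: 1.282 × 0.015371 = 0.01971.
So the interval runs from 0.314 to 0.353.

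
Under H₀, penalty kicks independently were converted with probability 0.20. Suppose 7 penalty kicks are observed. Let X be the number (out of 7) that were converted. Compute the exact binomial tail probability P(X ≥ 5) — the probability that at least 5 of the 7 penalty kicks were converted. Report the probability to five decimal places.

X ~ Binomial(n=7, p=0.20).
P(X ≥ 5) = C(7,5)·0.20^5·0.80^2 + C(7,6)·0.20^6·0.80^1 + C(7,7)·0.20^7·0.80^0.
= 0.004301 + 0.000358 + 0.000013 = 0.00467.

P = 0.00467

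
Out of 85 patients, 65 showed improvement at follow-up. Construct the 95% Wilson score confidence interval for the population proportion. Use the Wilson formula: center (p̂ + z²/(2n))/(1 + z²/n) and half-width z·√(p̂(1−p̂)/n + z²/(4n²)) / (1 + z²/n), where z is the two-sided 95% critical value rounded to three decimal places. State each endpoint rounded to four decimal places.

(0.6643, 0.8422)

p̂ = 65/85 = 0.76471; z = 1.960, so z² = 3.841600.
Denominator 1 + z²/n = 1 + 3.841600/85 = 1.045195.
Adjusted center: (0.76471 + z²/(2n))/1.045195 = 0.75326.
Radicand: p̂(1−p̂)/n + z²/(4n²) = 0.002116833 + 0.000132927 = 0.002249760.
Half-width = z·√(radicand)/denom = 1.960·0.047432/1.045195 = 0.08895.
So the interval runs from 0.6643 to 0.8422.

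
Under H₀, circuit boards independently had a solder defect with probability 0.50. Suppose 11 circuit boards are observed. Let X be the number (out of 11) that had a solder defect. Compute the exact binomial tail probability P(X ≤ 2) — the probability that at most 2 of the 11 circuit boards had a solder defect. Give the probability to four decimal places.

P = 0.0327

X is binomial with n = 11 and p = 0.50.
P(X ≤ 2) = C(11,0)·0.50^0·0.50^11 + C(11,1)·0.50^1·0.50^10 + C(11,2)·0.50^2·0.50^9.
= 0.000488 + 0.005371 + 0.026855 = 0.0327.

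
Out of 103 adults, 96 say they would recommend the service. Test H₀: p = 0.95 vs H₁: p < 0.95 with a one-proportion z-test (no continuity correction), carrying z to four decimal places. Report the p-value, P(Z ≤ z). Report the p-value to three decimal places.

p-value = 0.201

Sample proportion p̂ = 96/103 = 0.93204.
Null standard error: √(0.95·0.05/103) = √0.000461165 = 0.021475.
z = (p̂ − p₀)/SE = (96/103 − 0.95)/0.021475 ≈ -0.8364.
p-value = P(Z ≤ z) with z = -0.8364 → 0.201.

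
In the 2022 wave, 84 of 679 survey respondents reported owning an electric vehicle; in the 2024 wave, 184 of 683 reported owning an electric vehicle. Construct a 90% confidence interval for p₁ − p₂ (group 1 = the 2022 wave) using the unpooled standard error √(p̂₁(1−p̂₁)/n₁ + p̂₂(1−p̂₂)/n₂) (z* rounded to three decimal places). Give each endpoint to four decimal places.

p̂₁ = 84/679 = 0.12371, p̂₂ = 184/683 = 0.26940; p̂₁ − p̂₂ = -0.14569.
SE = √(0.000159657 + 0.000288175) = √0.000447832 = 0.021162.
For 90% confidence, z* = 1.645. Margin of error = 0.03481.
CI: -0.14569 ± 0.03481 = (-0.1805, -0.1109).

(-0.1805, -0.1109)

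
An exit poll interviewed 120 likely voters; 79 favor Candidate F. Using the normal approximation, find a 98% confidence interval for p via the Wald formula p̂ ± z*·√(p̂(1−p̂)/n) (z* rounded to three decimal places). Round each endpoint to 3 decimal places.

(0.558, 0.759)

The sample proportion is 79/120 = 0.65833.
Standard error of p̂: √(0.224931/120) = √0.001874421 = 0.043295.
z* = 2.326 at the 98% level.
Margin = 2.326·0.043295 = 0.10070.
Interval: 0.65833 ± 0.10070 → (0.558, 0.759).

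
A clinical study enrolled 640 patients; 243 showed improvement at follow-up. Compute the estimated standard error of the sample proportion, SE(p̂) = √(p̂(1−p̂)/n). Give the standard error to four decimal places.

p̂ = 243/640 = 0.37969.
p̂(1−p̂) = 0.37969·0.62031 = 0.235526.
SE = √(0.235526/640) = √0.000368009 = 0.0192.

SE = 0.0192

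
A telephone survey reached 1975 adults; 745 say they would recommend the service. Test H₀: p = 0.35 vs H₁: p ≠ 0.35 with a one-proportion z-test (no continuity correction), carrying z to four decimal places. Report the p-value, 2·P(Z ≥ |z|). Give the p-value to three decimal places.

The sample proportion is 745/1975 = 0.37722.
Under H₀, SE = √(p₀(1−p₀)/n) = √(0.35·0.65/1975) = √0.000115190 = 0.010733.
z = (p̂ − p₀)/SE = (745/1975 − 0.35)/0.010733 ≈ 2.5357.
p-value = 2·P(Z ≥ |z|) with z = 2.5357 → 0.011.

p-value = 0.011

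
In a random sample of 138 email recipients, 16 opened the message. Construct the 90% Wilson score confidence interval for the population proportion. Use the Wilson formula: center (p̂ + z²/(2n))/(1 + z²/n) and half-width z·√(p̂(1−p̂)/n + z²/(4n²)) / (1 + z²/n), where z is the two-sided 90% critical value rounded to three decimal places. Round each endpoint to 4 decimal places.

(0.0783, 0.1683)

Here p̂ = 16/138 = 0.11594 and z = 1.645 (z² = 2.706025).
Denominator 1 + z²/n = 1 + 2.706025/138 = 1.019609.
Adjusted center: (0.11594 + z²/(2n))/1.019609 = 0.12333.
Radicand: p̂(1−p̂)/n + z²/(4n²) = 0.000742750 + 0.000035523 = 0.000778273.
Half-width = 1.645·√0.000778273/1.019609 = 0.04501.
CI: 0.12333 ± 0.04501 = (0.0783, 0.1683).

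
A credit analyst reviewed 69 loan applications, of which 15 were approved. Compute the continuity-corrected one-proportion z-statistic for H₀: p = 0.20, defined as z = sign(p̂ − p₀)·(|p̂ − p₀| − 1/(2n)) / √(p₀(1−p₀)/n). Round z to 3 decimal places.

z = 0.211

With x = 15 successes in n = 69, p̂ = 0.21739. p̂ − p₀ = 0.017391.
1/(2n) = 0.007246.
Corrected numerator: |0.017391| − 0.007246 = 0.010145.
Null standard error: √(0.20·0.80/69) = √0.002318841 = 0.048154.
z = (+)0.010145/0.048154 = 0.211.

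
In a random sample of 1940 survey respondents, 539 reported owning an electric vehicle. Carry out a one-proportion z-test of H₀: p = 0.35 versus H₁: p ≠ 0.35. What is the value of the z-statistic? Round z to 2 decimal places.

z = -6.66

The sample proportion is 539/1940 = 0.27784.
SE₀ = √(0.35·0.65/1940) = 0.010829.
z = (p̂ − p₀)/SE = (0.27784 − 0.35)/0.010829 = -6.66.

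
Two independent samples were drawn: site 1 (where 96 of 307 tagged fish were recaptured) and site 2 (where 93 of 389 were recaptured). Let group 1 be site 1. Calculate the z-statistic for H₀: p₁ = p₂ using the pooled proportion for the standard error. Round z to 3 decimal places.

z = 2.169

Sample proportions: p̂₁ = 96/307 = 0.31270 and p̂₂ = 93/389 = 0.23907.
Pooling: p̂ = 189/696 = 0.27155.
SE = √[p̂(1−p̂)(1/n₁+1/n₂)] = √[0.27155·0.72845·(1/307+1/389)] ≈ 0.033954.
z = (p̂₁ − p̂₂)/SE = (0.31270 − 0.23907)/0.033954 = 0.07363/0.033954 = 2.169.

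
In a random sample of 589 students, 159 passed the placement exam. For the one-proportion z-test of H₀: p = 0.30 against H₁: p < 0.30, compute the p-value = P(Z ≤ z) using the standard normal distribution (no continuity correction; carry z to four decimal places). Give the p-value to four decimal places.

p-value = 0.0557

With x = 159 successes in n = 589, p̂ = 0.26995.
Null standard error: √(0.30·0.70/589) = √0.000356537 = 0.018882.
Test statistic (full precision, shown to 4 dp): z = (159/589 − 0.30)/SE₀ ≈ -1.5915.
From the standard normal, P(Z ≤ z) = 0.0557.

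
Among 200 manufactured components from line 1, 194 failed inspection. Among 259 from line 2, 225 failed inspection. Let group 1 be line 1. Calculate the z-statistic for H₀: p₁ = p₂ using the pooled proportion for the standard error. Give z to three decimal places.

z = 3.814

p̂₁ = 194/200 = 0.97000, p̂₂ = 225/259 = 0.86873.
Pooled p̂ = (194+225)/(200+259) = 419/459 = 0.91285.
Pooled SE = √[0.0795515·0.00886100] ≈ 0.026550.
z = (p̂₁ − p̂₂)/SE = (0.97000 − 0.86873)/0.026550 = 0.10127/0.026550 = 3.814.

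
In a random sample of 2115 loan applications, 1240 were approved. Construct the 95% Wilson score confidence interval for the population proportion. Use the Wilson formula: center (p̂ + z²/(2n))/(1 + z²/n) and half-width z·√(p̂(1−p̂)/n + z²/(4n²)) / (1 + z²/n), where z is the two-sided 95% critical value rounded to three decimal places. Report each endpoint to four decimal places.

Here p̂ = 1240/2115 = 0.58629 and z = 1.960 (z² = 3.841600).
1 + z²/n = 1.001816.
Adjusted center: (0.58629 + z²/(2n))/1.001816 = 0.58613.
Radicand: p̂(1−p̂)/n + z²/(4n²) = 0.000114683 + 0.000000215 = 0.000114898.
Half-width = z·√(radicand)/denom = 1.960·0.010719/1.001816 = 0.02097.
So the interval runs from 0.5652 to 0.6071.

(0.5652, 0.6071)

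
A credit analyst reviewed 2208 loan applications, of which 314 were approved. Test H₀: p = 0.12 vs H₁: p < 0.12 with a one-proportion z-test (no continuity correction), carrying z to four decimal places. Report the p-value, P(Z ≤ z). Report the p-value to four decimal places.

p-value = 0.9993

With x = 314 successes in n = 2208, p̂ = 0.14221.
Under H₀, SE = √(p₀(1−p₀)/n) = √(0.12·0.88/2208) = √0.000047826 = 0.006916.
z = (p̂ − p₀)/SE = (314/2208 − 0.12)/0.006916 ≈ 3.2116.
From the standard normal, P(Z ≤ z) = 0.9993.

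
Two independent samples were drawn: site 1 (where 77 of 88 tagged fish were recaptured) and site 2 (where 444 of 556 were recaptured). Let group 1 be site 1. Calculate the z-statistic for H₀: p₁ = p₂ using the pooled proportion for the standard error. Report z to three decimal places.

z = 1.695

Sample proportions: p̂₁ = 77/88 = 0.87500 and p̂₂ = 444/556 = 0.79856.
Pooled p̂ = (77+444)/(88+556) = 521/644 = 0.80901.
SE = √[p̂(1−p̂)(1/n₁+1/n₂)] = √[0.80901·0.19099·(1/88+1/556)] ≈ 0.045097.
z = 0.07644/0.045097 = 1.695.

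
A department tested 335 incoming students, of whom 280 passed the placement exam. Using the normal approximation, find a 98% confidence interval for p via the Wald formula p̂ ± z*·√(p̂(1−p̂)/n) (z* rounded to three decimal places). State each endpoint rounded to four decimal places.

(0.7887, 0.8829)

With x = 280 successes in n = 335, p̂ = 0.83582.
SE = √(p̂(1−p̂)/n) = √(0.137224/335) = 0.020239.
z* = 2.326 at the 98% level.
Margin of error: 2.326 × 0.020239 = 0.04708.
So the interval runs from 0.7887 to 0.8829.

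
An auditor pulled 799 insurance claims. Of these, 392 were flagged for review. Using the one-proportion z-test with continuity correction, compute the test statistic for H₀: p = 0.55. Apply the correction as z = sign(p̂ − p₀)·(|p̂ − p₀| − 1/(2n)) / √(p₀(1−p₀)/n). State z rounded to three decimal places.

The sample proportion is 392/799 = 0.49061. p̂ − p₀ = -0.059387.
1/(2n) = 0.000626.
Corrected numerator: |-0.059387| − 0.000626 = 0.058761.
SE₀ = √(0.55·0.45/799) = 0.017600.
z = (−)0.058761/0.017600 = -3.339.

z = -3.339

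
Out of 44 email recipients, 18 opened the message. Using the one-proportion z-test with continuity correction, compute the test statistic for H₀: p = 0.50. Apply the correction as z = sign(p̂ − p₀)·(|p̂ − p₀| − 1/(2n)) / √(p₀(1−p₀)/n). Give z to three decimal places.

Sample proportion p̂ = 18/44 = 0.40909. p̂ − p₀ = -0.090909.
1/(2n) = 0.011364.
Corrected numerator: |-0.090909| − 0.011364 = 0.079545.
SE₀ = √(0.50·0.50/44) = 0.075378.
z = −0.079545/0.075378 = -1.055.

z = -1.055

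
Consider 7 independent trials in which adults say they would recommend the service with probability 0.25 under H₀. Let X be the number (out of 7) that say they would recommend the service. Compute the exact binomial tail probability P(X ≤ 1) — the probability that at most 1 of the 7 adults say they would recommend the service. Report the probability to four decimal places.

P = 0.4449

X is binomial with n = 7 and p = 0.25.
P(X ≤ 1) = C(7,0)·0.25^0·0.75^7 + C(7,1)·0.25^1·0.75^6.
= 0.133484 + 0.311462 = 0.4449.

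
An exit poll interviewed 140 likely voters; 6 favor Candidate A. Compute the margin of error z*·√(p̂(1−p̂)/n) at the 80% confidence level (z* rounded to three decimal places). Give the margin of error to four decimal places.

ME = 0.0219

Sample proportion p̂ = 6/140 = 0.04286.
SE(p̂) = √(0.04286·0.95714/140) = 0.017117.
z* = 1.282 at the 80% level.
ME = 1.282·0.017117 = 0.0219.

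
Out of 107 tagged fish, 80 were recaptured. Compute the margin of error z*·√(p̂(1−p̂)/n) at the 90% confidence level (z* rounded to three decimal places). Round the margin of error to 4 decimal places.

p̂ = 80/107 = 0.74766.
Standard error of p̂: √(0.188663/107) = √0.001763203 = 0.041991.
The 90% critical value is z* = 1.645.
Margin of error = z*·SE = 1.645 × 0.041991 = 0.0691.

ME = 0.0691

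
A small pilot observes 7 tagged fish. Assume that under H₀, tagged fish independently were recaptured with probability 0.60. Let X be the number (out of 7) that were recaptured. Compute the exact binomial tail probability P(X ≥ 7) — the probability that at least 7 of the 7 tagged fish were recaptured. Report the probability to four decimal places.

X ~ Binomial(n=7, p=0.60).
P(X ≥ 7) = C(7,7)·0.60^7·0.40^0.
= 0.027994 = 0.0280.

P = 0.0280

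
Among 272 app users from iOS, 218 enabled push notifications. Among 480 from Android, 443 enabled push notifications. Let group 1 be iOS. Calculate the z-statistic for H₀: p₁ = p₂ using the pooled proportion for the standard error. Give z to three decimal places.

z = -4.907

p̂₁ = 218/272 = 0.80147, p̂₂ = 443/480 = 0.92292.
Pooled p̂ = (218+443)/(272+480) = 661/752 = 0.87899.
SE = √[p̂(1−p̂)(1/n₁+1/n₂)] = √[0.87899·0.12101·(1/272+1/480)] ≈ 0.024752.
z = -0.12145/0.024752 = -4.907.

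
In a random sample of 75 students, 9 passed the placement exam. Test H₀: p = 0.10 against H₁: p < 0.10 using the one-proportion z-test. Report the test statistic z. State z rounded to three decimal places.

z = 0.577

Sample proportion p̂ = 9/75 = 0.12000.
SE₀ = √(0.10·0.90/75) = 0.034641.
z = (0.12000 − 0.10)/0.034641 = 0.02000/0.034641 = 0.577.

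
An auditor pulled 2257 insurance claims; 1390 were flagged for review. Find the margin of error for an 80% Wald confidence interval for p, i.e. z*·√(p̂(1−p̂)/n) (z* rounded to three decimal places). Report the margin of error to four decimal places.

ME = 0.0131

With x = 1390 successes in n = 2257, p̂ = 0.61586.
Standard error of p̂: √(0.236576/2257) = √0.000104819 = 0.010238.
For 80% confidence, z* = 1.282.
So ME = 0.0131.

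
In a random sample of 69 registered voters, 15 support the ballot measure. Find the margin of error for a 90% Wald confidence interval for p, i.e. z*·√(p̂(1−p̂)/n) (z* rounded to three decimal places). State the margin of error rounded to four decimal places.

p̂ = 15/69 = 0.21739.
Standard error of p̂: √(0.170132/69) = √0.002465686 = 0.049656.
For 90% confidence, z* = 1.645.
ME = 1.645·0.049656 = 0.0817.

ME = 0.0817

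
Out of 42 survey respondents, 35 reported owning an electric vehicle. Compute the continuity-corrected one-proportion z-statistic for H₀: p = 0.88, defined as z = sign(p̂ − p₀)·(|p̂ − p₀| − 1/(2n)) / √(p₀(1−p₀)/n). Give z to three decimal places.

p̂ = 35/42 = 0.83333. p̂ − p₀ = -0.046667.
Continuity correction 1/(2n) = 1/84 = 0.011905.
Corrected numerator: |-0.046667| − 0.011905 = 0.034762.
Null standard error: √(0.88·0.12/42) = √0.002514286 = 0.050143.
z = −0.034762/0.050143 = -0.693.

z = -0.693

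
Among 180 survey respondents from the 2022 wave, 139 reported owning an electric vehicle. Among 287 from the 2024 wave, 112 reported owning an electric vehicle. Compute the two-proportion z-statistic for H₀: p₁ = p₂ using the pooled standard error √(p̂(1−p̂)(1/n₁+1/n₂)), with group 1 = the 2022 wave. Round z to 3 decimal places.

z = 8.058

Sample proportions: p̂₁ = 139/180 = 0.77222 and p̂₂ = 112/287 = 0.39024.
Pooling: p̂ = 251/467 = 0.53747.
Pooled SE = √[0.2485958·0.00903988] ≈ 0.047405.
z = (p̂₁ − p̂₂)/SE = (0.77222 − 0.39024)/0.047405 = 0.38198/0.047405 = 8.058.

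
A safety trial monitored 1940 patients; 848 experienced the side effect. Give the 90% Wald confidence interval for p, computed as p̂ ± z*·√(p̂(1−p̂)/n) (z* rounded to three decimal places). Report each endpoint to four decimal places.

(0.4186, 0.4556)

Sample proportion p̂ = 848/1940 = 0.43711.
Standard error of p̂: √(0.246045/1940) = √0.000126827 = 0.011262.
z* = 1.645 at the 90% level.
Margin of error: 1.645 × 0.011262 = 0.01853.
CI: 0.43711 ± 0.01853 = (0.4186, 0.4556).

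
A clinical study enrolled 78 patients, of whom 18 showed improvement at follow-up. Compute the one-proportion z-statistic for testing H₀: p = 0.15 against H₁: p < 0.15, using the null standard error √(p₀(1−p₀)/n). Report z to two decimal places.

z = 2.00

p̂ = 18/78 = 0.23077.
SE₀ = √(0.15·0.85/78) = 0.040430.
z = (0.23077 − 0.15)/0.040430 = 0.08077/0.040430 = 2.00.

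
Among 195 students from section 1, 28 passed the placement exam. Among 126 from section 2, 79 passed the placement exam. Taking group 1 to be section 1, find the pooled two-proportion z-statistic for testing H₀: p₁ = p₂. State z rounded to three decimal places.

z = -8.971

Sample proportions: p̂₁ = 28/195 = 0.14359 and p̂₂ = 79/126 = 0.62698.
Pooling: p̂ = 107/321 = 0.33333.
SE = √[p̂(1−p̂)(1/n₁+1/n₂)] = √[0.33333·0.66667·(1/195+1/126)] ≈ 0.053882.
z = -0.48339/0.053882 = -8.971.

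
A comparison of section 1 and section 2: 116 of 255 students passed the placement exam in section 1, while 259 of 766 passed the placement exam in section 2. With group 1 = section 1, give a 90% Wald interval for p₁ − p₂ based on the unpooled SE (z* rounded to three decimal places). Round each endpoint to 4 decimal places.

(0.0583, 0.1753)

p̂₁ = 0.45490, p̂₂ = 0.33812, so the observed difference is 0.11678.
Unpooled SE = √(p̂₁(1−p̂₁)/n₁ + p̂₂(1−p̂₂)/n₂) = √(0.000972416 + 0.000292160) = 0.035561.
For 90% confidence, z* = 1.645. Margin of error = 0.05850.
So the interval runs from 0.0583 to 0.1753.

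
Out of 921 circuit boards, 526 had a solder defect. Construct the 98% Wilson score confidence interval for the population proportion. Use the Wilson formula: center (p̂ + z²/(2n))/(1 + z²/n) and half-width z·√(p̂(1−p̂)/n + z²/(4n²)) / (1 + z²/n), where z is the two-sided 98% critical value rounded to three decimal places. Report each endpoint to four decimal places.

Here p̂ = 526/921 = 0.57112 and z = 2.326 (z² = 5.410276).
Denominator 1 + z²/n = 1 + 5.410276/921 = 1.005874.
Adjusted center: (0.57112 + z²/(2n))/1.005874 = 0.57070.
Radicand: p̂(1−p̂)/n + z²/(4n²) = 0.000265952 + 0.000001595 = 0.000267547.
Half-width = z·√(radicand)/denom = 2.326·0.016357/1.005874 = 0.03782.
CI: 0.57070 ± 0.03782 = (0.5329, 0.6085).

(0.5329, 0.6085)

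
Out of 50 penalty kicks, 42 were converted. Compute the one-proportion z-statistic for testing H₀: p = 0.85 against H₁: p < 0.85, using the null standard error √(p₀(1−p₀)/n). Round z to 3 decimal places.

Sample proportion p̂ = 42/50 = 0.84000.
Under H₀, SE = √(p₀(1−p₀)/n) = √(0.85·0.15/50) = √0.002550000 = 0.050498.
Test statistic: z = -0.01000/0.050498 = -0.198.

z = -0.198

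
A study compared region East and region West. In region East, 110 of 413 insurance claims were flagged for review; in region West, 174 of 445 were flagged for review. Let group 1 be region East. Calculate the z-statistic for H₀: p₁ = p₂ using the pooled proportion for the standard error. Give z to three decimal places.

z = -3.877

p̂₁ = 110/413 = 0.26634, p̂₂ = 174/445 = 0.39101.
Pooled p̂ = (110+174)/(413+445) = 284/858 = 0.33100.
SE = √[p̂(1−p̂)(1/n₁+1/n₂)] = √[0.33100·0.66900·(1/413+1/445)] ≈ 0.032153.
z = -0.12467/0.032153 = -3.877.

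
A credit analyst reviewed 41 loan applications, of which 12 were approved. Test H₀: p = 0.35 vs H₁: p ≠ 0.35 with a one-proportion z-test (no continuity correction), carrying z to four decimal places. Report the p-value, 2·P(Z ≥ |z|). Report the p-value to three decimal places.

The sample proportion is 12/41 = 0.29268.
SE₀ = √(0.35·0.65/41) = 0.074490.
z = (p̂ − p₀)/SE = (12/41 − 0.35)/0.074490 ≈ -0.7695.
p-value = 2·P(Z ≥ |z|) with z = -0.7695 → 0.442.

p-value = 0.442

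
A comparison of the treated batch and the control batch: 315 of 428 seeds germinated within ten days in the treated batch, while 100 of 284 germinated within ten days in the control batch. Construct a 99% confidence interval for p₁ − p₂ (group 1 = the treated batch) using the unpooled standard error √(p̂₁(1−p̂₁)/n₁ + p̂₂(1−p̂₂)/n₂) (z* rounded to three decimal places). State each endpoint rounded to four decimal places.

p̂₁ = 315/428 = 0.73598, p̂₂ = 100/284 = 0.35211; p̂₁ − p̂₂ = 0.38387.
Unpooled SE = √(p̂₁(1−p̂₁)/n₁ + p̂₂(1−p̂₂)/n₂) = √(0.000454002 + 0.000803272) = 0.035458.
For 99% confidence, z* = 2.576. Margin = 2.576·0.035458 = 0.09134.
Interval: 0.38387 ± 0.09134 → (0.2925, 0.4752).

(0.2925, 0.4752)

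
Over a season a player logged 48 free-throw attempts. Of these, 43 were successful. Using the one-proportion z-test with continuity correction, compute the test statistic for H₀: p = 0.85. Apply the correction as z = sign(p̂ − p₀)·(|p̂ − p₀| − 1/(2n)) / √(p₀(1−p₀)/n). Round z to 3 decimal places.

The sample proportion is 43/48 = 0.89583. p̂ − p₀ = 0.045833.
1/(2n) = 0.010417.
Corrected numerator: |0.045833| − 0.010417 = 0.035416.
SE₀ = √(0.85·0.15/48) = 0.051539.
z = (+)0.035416/0.051539 = 0.687.

z = 0.687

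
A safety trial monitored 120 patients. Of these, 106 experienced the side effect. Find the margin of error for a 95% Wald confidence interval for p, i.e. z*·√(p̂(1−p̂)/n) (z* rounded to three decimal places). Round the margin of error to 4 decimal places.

ME = 0.0574

The sample proportion is 106/120 = 0.88333.
SE(p̂) = √(0.88333·0.11667/120) = 0.029305.
The 95% critical value is z* = 1.960.
ME = 1.960·0.029305 = 0.0574.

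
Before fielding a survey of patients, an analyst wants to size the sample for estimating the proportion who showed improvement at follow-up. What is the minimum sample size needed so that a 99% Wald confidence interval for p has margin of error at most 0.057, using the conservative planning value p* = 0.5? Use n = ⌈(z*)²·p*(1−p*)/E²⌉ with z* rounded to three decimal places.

n = 511

z* = 2.576 at the 99% level.
p*(1−p*) = 0.2500.
(z*)²·p*(1−p*)/E² = 6.635776·0.2500/0.003249 = 510.601.
⌈510.601⌉ = 511.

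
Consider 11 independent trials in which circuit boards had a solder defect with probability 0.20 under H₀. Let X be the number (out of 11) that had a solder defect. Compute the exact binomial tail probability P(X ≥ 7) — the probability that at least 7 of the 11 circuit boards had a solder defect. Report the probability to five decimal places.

P = 0.00197

X is binomial with n = 11 and p = 0.20.
P(X ≥ 7) = Σ_{j=7}^{11} C(11,j)·0.20^j·0.80^{11−j}.
= 0.001730 + 0.000216 + 0.000018 + 0.000001 + 0.000000 = 0.00197.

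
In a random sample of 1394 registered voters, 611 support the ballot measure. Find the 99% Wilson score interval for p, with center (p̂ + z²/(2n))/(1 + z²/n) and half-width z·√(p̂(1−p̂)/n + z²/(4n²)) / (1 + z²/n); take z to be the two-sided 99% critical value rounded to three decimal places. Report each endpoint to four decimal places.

(0.4044, 0.4728)

Here p̂ = 611/1394 = 0.43831 and z = 2.576 (z² = 6.635776).
Denominator 1 + z²/n = 1 + 6.635776/1394 = 1.004760.
Adjusted center: (0.43831 + z²/(2n))/1.004760 = 0.43860.
Radicand: p̂(1−p̂)/n + z²/(4n²) = 0.000176610 + 0.000000854 = 0.000177464.
Half-width = z·√(radicand)/denom = 2.576·0.013322/1.004760 = 0.03415.
CI: 0.43860 ± 0.03415 = (0.4044, 0.4728).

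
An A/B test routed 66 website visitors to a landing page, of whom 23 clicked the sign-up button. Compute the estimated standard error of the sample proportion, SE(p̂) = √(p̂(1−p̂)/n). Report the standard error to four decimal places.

p̂ = 23/66 = 0.34848.
p̂(1−p̂) = 0.227042.
SE = √(0.227042/66) = √0.003440030 = 0.0587.

SE = 0.0587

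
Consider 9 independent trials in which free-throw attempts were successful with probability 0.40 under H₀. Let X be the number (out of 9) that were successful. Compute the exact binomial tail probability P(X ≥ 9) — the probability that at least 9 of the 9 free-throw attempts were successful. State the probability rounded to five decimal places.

X is binomial with n = 9 and p = 0.40.
P(X ≥ 9) = C(9,9)·0.40^9·0.60^0.
= 0.000262 = 0.00026.

P = 0.00026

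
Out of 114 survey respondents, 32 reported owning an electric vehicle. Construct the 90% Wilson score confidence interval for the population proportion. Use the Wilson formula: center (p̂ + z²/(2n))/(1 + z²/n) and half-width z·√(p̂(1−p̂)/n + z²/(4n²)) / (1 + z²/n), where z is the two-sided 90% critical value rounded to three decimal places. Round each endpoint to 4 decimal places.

Here p̂ = 32/114 = 0.28070 and z = 1.645 (z² = 2.706025).
Denominator 1 + z²/n = 1 + 2.706025/114 = 1.023737.
Adjusted center: (0.28070 + z²/(2n))/1.023737 = 0.28579.
Radicand: p̂(1−p̂)/n + z²/(4n²) = 0.001771125 + 0.000052055 = 0.001823180.
Half-width = 1.645·√0.001823180/1.023737 = 0.06861.
Interval: 0.28579 ± 0.06861 → (0.2172, 0.3544).

(0.2172, 0.3544)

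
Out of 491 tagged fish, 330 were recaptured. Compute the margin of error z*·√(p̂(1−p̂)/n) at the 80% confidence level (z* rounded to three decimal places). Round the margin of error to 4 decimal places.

With x = 330 successes in n = 491, p̂ = 0.67210.
SE(p̂) = √(0.67210·0.32790/491) = 0.021186.
z* = 1.282 at the 80% level.
So ME = 0.0272.

ME = 0.0272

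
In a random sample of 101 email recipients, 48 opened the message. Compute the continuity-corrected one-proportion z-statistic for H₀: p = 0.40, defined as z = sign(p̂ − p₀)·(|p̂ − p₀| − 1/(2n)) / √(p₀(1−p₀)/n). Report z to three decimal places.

z = 1.442

With x = 48 successes in n = 101, p̂ = 0.47525. p̂ − p₀ = 0.075248.
1/(2n) = 0.004950.
Corrected numerator: |0.075248| − 0.004950 = 0.070298.
Under H₀, SE = √(p₀(1−p₀)/n) = √(0.40·0.60/101) = √0.002376238 = 0.048747.
z = (+)0.070298/0.048747 = 1.442.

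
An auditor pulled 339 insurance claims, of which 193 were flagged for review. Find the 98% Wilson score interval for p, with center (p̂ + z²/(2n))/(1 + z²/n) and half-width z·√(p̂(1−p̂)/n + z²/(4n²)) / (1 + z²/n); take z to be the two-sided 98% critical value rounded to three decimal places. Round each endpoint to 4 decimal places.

p̂ = 193/339 = 0.56932; z = 2.326, so z² = 5.410276.
Denominator 1 + z²/n = 1 + 5.410276/339 = 1.015960.
Adjusted center: (0.56932 + z²/(2n))/1.015960 = 0.56823.
Radicand: p̂(1−p̂)/n + z²/(4n²) = 0.000723288 + 0.000011770 = 0.000735058.
Half-width = z·√(radicand)/denom = 2.326·0.027112/1.015960 = 0.06207.
Interval: 0.56823 ± 0.06207 → (0.5062, 0.6303).

(0.5062, 0.6303)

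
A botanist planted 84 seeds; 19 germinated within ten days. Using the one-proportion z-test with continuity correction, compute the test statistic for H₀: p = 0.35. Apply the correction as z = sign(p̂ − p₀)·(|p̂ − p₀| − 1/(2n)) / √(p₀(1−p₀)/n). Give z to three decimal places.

z = -2.265

p̂ = 19/84 = 0.22619. p̂ − p₀ = -0.123810.
Continuity correction 1/(2n) = 1/168 = 0.005952.
Corrected numerator: |-0.123810| − 0.005952 = 0.117858.
Null standard error: √(0.35·0.65/84) = √0.002708333 = 0.052042.
z = −0.117858/0.052042 = -2.265.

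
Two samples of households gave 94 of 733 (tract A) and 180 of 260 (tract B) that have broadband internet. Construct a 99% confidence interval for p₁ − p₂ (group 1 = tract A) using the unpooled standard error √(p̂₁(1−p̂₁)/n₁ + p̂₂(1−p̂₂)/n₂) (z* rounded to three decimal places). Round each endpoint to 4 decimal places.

(-0.6444, -0.4838)

p̂₁ = 0.12824, p̂₂ = 0.69231, so the observed difference is -0.56407.
Unpooled SE = √(p̂₁(1−p̂₁)/n₁ + p̂₂(1−p̂₂)/n₂) = √(0.000152516 + 0.000819299) = 0.031174.
z* = 2.576 at the 99% level. Margin = 2.576·0.031174 = 0.08030.
Interval: -0.56407 ± 0.08030 → (-0.6444, -0.4838).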